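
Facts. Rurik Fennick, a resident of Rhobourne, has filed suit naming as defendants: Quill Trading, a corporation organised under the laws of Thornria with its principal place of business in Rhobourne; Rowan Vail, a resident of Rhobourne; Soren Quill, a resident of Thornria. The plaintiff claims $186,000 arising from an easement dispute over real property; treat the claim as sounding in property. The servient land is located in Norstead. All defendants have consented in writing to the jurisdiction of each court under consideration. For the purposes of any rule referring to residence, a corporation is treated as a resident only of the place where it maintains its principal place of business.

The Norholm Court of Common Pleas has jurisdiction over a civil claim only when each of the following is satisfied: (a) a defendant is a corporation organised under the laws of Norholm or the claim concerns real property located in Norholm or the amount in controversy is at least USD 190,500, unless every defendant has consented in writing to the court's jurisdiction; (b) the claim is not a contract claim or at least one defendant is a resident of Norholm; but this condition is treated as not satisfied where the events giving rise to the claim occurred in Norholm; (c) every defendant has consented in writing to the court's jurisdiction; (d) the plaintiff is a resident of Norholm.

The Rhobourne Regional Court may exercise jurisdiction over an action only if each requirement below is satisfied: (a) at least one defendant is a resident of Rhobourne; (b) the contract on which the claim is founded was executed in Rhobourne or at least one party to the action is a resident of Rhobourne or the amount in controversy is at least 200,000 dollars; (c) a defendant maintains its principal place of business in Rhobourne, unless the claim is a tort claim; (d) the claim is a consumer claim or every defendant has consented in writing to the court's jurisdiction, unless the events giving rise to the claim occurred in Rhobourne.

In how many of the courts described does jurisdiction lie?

1

The Norholm Court of Common Pleas:
  (a) The corporate defendant(s) are organised in Thornria, not Norholm; the property lies in Norstead, not Norholm; the amount in controversy is USD 186,000, below the $190,500 floor — no alternative holds. However, every defendant has filed written consent, so the 'unless' proviso supplies this condition. Satisfied.
  (b) The claim is a property claim, not a contract claim — that alternative is enough. And the carve-out is inapplicable — the operative events occurred in Norstead, not Norholm. Condition met.
  (c) Every defendant has filed written consent. Satisfied.
  (d) The plaintiff resides in Rhobourne, not Norholm. Condition not met.
  → No jurisdiction.
The Rhobourne Regional Court:
  (a) Quill Trading resides in Rhobourne. Met.
  (b) Rurik Fennick resides in Rhobourne, which satisfies one of the alternatives. Met.
  (c) Quill Trading has its principal place of business in Rhobourne. Met.
  (d) Every defendant has filed written consent, which satisfies one of the alternatives. Met.
  → Jurisdiction lies.
Courts with jurisdiction: the Rhobourne Regional Court — 1 in total.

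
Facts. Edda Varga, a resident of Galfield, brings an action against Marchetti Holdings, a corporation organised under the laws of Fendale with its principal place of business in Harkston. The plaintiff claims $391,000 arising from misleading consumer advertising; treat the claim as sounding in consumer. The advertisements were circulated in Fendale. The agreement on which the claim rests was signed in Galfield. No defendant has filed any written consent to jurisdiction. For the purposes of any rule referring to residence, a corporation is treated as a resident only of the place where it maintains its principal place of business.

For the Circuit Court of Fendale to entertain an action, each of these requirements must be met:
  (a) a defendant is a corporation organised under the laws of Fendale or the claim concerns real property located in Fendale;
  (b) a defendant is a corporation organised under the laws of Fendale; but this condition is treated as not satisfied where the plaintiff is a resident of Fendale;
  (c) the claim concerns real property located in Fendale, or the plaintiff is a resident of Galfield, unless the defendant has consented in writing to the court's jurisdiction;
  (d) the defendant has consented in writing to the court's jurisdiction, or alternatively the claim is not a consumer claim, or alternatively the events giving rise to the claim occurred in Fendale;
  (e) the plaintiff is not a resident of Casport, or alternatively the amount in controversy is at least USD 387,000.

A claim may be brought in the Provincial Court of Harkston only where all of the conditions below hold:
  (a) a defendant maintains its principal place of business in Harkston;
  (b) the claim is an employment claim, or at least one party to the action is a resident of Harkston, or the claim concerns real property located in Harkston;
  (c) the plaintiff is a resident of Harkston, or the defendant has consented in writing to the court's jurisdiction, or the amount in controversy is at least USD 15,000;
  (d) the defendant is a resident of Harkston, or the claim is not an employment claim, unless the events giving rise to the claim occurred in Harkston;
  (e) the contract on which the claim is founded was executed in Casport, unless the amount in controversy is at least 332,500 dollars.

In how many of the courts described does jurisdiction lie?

The Circuit Court of Fendale:
  (a) Marchetti Holdings is organised under the laws of Fendale, so one alternative holds. Met.
  (b) Marchetti Holdings is organised under the laws of Fendale. And the carve-out is inapplicable — the plaintiff resides in Galfield, not Fendale. Satisfied.
  (c) The plaintiff resides in Galfield, so this disjunct is met. Met.
  (d) The operative events occurred in Fendale, so one alternative holds. Met.
  (e) The plaintiff resides in Galfield, which is not Casport, which satisfies one of the alternatives. Condition met.
  → Jurisdiction lies.
The Provincial Court of Harkston:
  (a) Marchetti Holdings has its principal place of business in Harkston. Met.
  (b) Marchetti Holdings resides in Harkston, which satisfies one of the alternatives. Satisfied.
  (c) The amount in controversy is USD 391,000, which meets the 15,000 dollars floor — that alternative is enough. Satisfied.
  (d) The defendant resides in Harkston, which satisfies one of the alternatives. Condition met.
  (e) The contract was executed in Galfield, not Casport. But the amount in controversy is USD 391,000, which meets the $332,500 floor, and the 'unless' clause therefore excuses the requirement. Met.
  → Every requirement is satisfied — jurisdiction.
Courts with jurisdiction: the Circuit Court of Fendale, the Provincial Court of Harkston — 2 in total.

2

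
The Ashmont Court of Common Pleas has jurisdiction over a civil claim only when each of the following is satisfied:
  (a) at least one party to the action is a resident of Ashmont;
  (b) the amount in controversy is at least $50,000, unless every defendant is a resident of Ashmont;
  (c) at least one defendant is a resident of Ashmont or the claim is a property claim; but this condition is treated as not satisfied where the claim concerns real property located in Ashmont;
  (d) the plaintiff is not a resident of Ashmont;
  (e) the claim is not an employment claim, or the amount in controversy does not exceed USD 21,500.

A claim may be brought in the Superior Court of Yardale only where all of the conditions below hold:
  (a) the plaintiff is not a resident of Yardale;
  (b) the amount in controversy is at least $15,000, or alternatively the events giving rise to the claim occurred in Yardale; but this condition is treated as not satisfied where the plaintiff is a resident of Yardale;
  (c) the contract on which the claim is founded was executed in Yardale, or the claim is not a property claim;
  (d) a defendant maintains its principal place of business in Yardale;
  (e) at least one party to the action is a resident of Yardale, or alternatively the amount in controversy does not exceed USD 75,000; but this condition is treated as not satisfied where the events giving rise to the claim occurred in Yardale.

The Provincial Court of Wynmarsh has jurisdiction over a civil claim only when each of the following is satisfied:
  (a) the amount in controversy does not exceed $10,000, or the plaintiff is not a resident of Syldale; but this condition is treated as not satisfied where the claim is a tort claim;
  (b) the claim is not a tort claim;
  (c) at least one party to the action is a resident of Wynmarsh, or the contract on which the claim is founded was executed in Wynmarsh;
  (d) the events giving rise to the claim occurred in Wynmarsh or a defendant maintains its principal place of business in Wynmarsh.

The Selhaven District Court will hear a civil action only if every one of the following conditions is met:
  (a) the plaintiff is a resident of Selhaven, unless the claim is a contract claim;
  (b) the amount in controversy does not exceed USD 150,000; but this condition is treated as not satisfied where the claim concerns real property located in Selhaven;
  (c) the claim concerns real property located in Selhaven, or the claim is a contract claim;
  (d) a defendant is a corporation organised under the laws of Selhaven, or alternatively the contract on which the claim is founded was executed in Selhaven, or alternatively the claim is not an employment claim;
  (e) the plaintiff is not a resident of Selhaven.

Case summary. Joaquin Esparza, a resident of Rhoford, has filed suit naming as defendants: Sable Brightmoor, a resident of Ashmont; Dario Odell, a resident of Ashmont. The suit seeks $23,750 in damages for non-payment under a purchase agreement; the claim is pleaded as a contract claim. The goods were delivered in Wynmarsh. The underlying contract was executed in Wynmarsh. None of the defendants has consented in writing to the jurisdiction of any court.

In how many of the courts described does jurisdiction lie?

The Ashmont Court of Common Pleas:
  (a) Sable Brightmoor resides in Ashmont. Met.
  (b) The amount in controversy is 23,750 dollars, below the USD 50,000 floor. But the defendants reside as follows — Sable Brightmoor in Ashmont, Dario Odell in Ashmont — all in Ashmont, and the 'unless' clause therefore excuses the requirement. Met.
  (c) Sable Brightmoor resides in Ashmont, which satisfies one of the alternatives. And the carve-out is inapplicable — the claim does not concern real property. Met.
  (d) The plaintiff resides in Rhoford, which is not Ashmont. Met.
  (e) The claim is a contract claim, not an employment claim — that alternative is enough. Condition met.
  → Every requirement is satisfied — jurisdiction.
The Superior Court of Yardale:
  (a) The plaintiff resides in Rhoford, which is not Yardale. Condition met.
  (b) The amount in controversy is USD 23,750, which meets the 15,000 dollars floor — that alternative is enough. The exception is not triggered, since the plaintiff resides in Rhoford, not Yardale. Met.
  (c) The claim is a contract claim, not a property claim, which satisfies one of the alternatives. Met.
  (d) No defendant is a corporation. Not satisfied.
  (e) The amount in controversy is $23,750, within the 75,000 dollars ceiling, which satisfies one of the alternatives. The exception is not triggered, since the operative events occurred in Wynmarsh, not Yardale. Condition met.
  → At least one condition fails; no jurisdiction.
The Provincial Court of Wynmarsh:
  (a) The plaintiff resides in Rhoford, which is not Syldale, which satisfies one of the alternatives. The exception is not triggered, since the claim is a contract claim, not a tort claim. Met.
  (b) The claim is a contract claim, not a tort claim. Satisfied.
  (c) The contract was executed in Wynmarsh, so this disjunct is met. Satisfied.
  (d) The operative events occurred in Wynmarsh — that alternative is enough. Satisfied.
  → The court has jurisdiction.
The Selhaven District Court:
  (a) The plaintiff resides in Rhoford, not Selhaven. However, the claim is a contract claim, so the 'unless' proviso supplies this condition. Met.
  (b) The amount in controversy is USD 23,750, within the USD 150,000 ceiling. The exception is not triggered, since the claim does not concern real property. Condition met.
  (c) The claim is a contract claim, so this disjunct is met. Satisfied.
  (d) The claim is a contract claim, not an employment claim — that alternative is enough. Condition met.
  (e) The plaintiff resides in Rhoford, which is not Selhaven. Met.
  → Jurisdiction lies.
Courts with jurisdiction: the Ashmont Court of Common Pleas, the Provincial Court of Wynmarsh, the Selhaven District Court — 3 in total.

3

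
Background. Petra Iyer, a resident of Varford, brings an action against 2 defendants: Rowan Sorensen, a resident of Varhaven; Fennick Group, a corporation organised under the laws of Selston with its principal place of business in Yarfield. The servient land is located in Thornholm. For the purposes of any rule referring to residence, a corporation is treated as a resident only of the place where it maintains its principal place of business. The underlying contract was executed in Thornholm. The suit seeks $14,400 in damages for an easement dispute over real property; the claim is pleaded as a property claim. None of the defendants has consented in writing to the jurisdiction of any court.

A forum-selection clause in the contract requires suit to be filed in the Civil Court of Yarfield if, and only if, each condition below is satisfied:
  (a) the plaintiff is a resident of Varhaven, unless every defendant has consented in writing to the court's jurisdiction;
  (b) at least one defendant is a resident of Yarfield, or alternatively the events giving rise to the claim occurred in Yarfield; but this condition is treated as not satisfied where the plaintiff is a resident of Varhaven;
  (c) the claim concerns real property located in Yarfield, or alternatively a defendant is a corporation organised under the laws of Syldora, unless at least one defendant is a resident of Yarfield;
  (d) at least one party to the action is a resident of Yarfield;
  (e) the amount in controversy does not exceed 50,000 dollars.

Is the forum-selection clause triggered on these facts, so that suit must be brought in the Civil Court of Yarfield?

No

The Civil Court of Yarfield:
  (a) The plaintiff resides in Varford, not Varhaven. The proviso offers no rescue either, since no such written consent has been filed. Not satisfied.
  (b) Fennick Group resides in Yarfield, which satisfies one of the alternatives. And the carve-out is inapplicable — the plaintiff resides in Varford, not Varhaven. Met.
  (c) The property lies in Thornholm, not Yarfield; the corporate defendant(s) are organised in Selston, not Syldora — none of the alternatives is met. The proviso rescues it, though: Fennick Group resides in Yarfield. Satisfied.
  (d) Fennick Group resides in Yarfield. Met.
  (e) The amount in controversy is $14,400, within the $50,000 ceiling. Met.
  → Forum clause is not triggered.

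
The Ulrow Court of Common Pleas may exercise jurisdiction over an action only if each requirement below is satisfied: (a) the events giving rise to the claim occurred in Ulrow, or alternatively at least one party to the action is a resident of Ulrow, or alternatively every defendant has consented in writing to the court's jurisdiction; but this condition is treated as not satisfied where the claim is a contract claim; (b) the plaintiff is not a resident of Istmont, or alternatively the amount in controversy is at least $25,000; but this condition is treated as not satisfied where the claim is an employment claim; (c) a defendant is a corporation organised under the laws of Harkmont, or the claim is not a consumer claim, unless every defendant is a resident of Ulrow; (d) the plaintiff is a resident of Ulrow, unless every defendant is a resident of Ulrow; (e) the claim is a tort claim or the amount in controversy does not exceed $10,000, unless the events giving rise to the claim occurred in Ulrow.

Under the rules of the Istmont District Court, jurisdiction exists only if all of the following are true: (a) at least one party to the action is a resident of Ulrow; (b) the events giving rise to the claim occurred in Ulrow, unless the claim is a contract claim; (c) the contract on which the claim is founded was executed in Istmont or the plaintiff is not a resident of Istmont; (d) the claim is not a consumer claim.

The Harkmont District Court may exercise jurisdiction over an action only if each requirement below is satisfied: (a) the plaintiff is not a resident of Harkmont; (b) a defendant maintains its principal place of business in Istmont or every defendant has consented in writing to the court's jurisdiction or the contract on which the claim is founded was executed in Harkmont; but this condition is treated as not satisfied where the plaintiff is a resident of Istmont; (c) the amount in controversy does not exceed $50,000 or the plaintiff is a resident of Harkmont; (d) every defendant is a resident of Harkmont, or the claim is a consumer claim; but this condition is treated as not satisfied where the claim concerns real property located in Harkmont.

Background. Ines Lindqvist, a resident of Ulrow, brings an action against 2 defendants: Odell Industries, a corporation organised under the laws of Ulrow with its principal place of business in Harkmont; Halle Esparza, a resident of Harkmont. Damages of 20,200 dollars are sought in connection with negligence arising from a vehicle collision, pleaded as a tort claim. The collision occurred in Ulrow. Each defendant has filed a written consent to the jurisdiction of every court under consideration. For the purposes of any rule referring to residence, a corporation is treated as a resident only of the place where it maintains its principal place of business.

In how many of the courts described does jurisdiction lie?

3

The Ulrow Court of Common Pleas:
  (a) The operative events occurred in Ulrow, so one alternative holds. The exception is not triggered, since the claim is a tort claim, not a contract claim. Met.
  (b) The plaintiff resides in Ulrow, which is not Istmont, so one alternative holds. And the carve-out is inapplicable — the claim is a tort claim, not an employment claim. Condition met.
  (c) The claim is a tort claim, not a consumer claim — that alternative is enough. Condition met.
  (d) The plaintiff resides in Ulrow. Satisfied.
  (e) The claim is a tort claim — that alternative is enough. Met.
  → Jurisdiction lies.
The Istmont District Court:
  (a) Ines Lindqvist resides in Ulrow. Satisfied.
  (b) The operative events occurred in Ulrow. Condition met.
  (c) The plaintiff resides in Ulrow, which is not Istmont — that alternative is enough. Condition met.
  (d) The claim is a tort claim, not a consumer claim. Condition met.
  → The court has jurisdiction.
The Harkmont District Court:
  (a) The plaintiff resides in Ulrow, which is not Harkmont. Satisfied.
  (b) Every defendant has filed written consent, so one alternative holds. The carve-out does not apply: the plaintiff resides in Ulrow, not Istmont. Satisfied.
  (c) The amount in controversy is USD 20,200, within the USD 50,000 ceiling — that alternative is enough. Met.
  (d) The defendants reside as follows — Odell Industries in Harkmont, Halle Esparza in Harkmont — all in Harkmont, so this disjunct is met. The exception is not triggered, since the claim does not concern real property. Condition met.
  → The court has jurisdiction.
Courts with jurisdiction: the Ulrow Court of Common Pleas, the Istmont District Court, the Harkmont District Court — 3 in total.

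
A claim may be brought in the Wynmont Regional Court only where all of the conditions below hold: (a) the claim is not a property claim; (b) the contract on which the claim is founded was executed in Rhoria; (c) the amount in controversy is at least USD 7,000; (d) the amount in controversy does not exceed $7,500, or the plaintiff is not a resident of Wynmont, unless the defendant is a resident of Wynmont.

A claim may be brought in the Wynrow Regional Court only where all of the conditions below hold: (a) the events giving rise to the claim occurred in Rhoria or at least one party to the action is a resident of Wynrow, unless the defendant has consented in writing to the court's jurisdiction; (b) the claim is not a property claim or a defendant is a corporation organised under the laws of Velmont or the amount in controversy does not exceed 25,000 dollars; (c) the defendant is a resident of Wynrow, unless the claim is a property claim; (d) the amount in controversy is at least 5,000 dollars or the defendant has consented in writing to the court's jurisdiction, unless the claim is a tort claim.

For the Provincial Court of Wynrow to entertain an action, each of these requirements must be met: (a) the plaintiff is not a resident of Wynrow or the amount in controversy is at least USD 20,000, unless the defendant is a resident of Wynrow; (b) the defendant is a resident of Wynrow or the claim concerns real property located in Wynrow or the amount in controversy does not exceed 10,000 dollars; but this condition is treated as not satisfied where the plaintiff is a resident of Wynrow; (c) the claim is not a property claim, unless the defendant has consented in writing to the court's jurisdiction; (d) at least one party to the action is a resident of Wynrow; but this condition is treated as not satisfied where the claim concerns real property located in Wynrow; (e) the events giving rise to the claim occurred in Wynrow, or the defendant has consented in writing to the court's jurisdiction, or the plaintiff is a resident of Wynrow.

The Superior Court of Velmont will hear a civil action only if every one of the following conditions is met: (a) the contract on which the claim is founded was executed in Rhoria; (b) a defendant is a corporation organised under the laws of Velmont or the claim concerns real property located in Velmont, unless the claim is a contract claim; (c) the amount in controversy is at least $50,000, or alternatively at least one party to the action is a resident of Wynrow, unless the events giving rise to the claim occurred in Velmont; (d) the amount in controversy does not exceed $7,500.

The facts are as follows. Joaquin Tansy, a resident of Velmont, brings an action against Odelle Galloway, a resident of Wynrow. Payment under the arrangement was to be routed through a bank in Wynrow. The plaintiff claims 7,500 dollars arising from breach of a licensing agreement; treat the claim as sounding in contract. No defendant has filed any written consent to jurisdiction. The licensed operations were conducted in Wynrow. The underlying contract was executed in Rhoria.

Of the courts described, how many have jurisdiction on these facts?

The Wynmont Regional Court:
  (a) The claim is a contract claim, not a property claim. Satisfied.
  (b) The contract was executed in Rhoria. Satisfied.
  (c) The amount in controversy is 7,500 dollars, which meets the USD 7,000 floor. Met.
  (d) The amount in controversy is $7,500, within the USD 7,500 ceiling, so this disjunct is met. Met.
  → Every requirement is satisfied — jurisdiction.
The Wynrow Regional Court:
  (a) Odelle Galloway resides in Wynrow, so one alternative holds. Met.
  (b) The claim is a contract claim, not a property claim — that alternative is enough. Satisfied.
  (c) The defendant resides in Wynrow. Satisfied.
  (d) The amount in controversy is $7,500, which meets the USD 5,000 floor, which satisfies one of the alternatives. Satisfied.
  → The court has jurisdiction.
The Provincial Court of Wynrow:
  (a) The plaintiff resides in Velmont, which is not Wynrow, so one alternative holds. Condition met.
  (b) The defendant resides in Wynrow, so one alternative holds. The carve-out does not apply: the plaintiff resides in Velmont, not Wynrow. Condition met.
  (c) The claim is a contract claim, not a property claim. Condition met.
  (d) Odelle Galloway resides in Wynrow. The exception is not triggered, since the claim does not concern real property. Condition met.
  (e) The operative events occurred in Wynrow, so this disjunct is met. Met.
  → The court has jurisdiction.
The Superior Court of Velmont:
  (a) The contract was executed in Rhoria. Satisfied.
  (b) No defendant is a corporation; the claim does not concern real property — none of the alternatives is met. However, the claim is a contract claim, so the 'unless' proviso supplies this condition. Condition met.
  (c) Odelle Galloway resides in Wynrow, so this disjunct is met. Satisfied.
  (d) The amount in controversy is USD 7,500, within the 7,500 dollars ceiling. Satisfied.
  → All conditions met; jurisdiction exists.
Courts with jurisdiction: the Wynmont Regional Court, the Wynrow Regional Court, the Provincial Court of Wynrow, the Superior Court of Velmont — 4 in total.

4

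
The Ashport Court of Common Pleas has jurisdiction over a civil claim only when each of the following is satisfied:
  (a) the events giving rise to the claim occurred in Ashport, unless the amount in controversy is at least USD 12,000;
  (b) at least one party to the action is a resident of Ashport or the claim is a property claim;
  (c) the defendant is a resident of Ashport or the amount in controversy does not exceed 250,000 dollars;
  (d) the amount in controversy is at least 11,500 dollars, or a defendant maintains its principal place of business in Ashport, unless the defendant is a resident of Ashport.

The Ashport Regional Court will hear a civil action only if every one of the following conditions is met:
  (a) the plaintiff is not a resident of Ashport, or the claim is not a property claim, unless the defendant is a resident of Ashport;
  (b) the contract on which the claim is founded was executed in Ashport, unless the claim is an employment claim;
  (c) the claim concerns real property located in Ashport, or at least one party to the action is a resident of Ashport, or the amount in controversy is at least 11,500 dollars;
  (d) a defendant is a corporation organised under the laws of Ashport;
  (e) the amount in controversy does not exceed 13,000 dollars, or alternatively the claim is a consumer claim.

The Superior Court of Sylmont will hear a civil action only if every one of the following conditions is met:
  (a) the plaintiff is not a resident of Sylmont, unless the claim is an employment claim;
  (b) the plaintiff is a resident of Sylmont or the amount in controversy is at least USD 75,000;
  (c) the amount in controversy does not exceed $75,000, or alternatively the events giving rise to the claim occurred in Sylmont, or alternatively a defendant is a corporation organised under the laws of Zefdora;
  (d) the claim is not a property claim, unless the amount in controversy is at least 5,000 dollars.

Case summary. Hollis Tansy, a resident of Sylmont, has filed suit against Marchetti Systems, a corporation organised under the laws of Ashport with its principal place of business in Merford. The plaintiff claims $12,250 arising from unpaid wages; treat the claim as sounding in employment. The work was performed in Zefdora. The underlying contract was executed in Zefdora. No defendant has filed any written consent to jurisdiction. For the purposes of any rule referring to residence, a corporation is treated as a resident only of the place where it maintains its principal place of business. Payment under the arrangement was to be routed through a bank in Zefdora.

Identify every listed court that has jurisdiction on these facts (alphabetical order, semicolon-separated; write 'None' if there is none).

the Ashport Regional Court; the Superior Court of Sylmont

The Ashport Court of Common Pleas:
  (a) The operative events occurred in Zefdora, not Ashport. The proviso rescues it, though: the amount in controversy is $12,250, which meets the $12,000 floor. Satisfied.
  (b) No party resides in Ashport; the claim is an employment claim, not a property claim — no alternative holds. Condition not met.
  (c) The amount in controversy is USD 12,250, within the USD 250,000 ceiling, which satisfies one of the alternatives. Condition met.
  (d) The amount in controversy is USD 12,250, which meets the $11,500 floor — that alternative is enough. Condition met.
  → Not every requirement is met — no jurisdiction.
The Ashport Regional Court:
  (a) The plaintiff resides in Sylmont, which is not Ashport — that alternative is enough. Met.
  (b) The contract was executed in Zefdora, not Ashport. But the claim is an employment claim, and the 'unless' clause therefore excuses the requirement. Met.
  (c) The amount in controversy is USD 12,250, which meets the $11,500 floor, so this disjunct is met. Condition met.
  (d) Marchetti Systems is organised under the laws of Ashport. Met.
  (e) The amount in controversy is 12,250 dollars, within the 13,000 dollars ceiling — that alternative is enough. Met.
  → Every requirement is satisfied — jurisdiction.
The Superior Court of Sylmont:
  (a) The plaintiff resides in Sylmont. However, the claim is an employment claim, so the 'unless' proviso supplies this condition. Satisfied.
  (b) The plaintiff resides in Sylmont, which satisfies one of the alternatives. Satisfied.
  (c) The amount in controversy is 12,250 dollars, within the $75,000 ceiling — that alternative is enough. Satisfied.
  (d) The claim is an employment claim, not a property claim. Condition met.
  → The court has jurisdiction.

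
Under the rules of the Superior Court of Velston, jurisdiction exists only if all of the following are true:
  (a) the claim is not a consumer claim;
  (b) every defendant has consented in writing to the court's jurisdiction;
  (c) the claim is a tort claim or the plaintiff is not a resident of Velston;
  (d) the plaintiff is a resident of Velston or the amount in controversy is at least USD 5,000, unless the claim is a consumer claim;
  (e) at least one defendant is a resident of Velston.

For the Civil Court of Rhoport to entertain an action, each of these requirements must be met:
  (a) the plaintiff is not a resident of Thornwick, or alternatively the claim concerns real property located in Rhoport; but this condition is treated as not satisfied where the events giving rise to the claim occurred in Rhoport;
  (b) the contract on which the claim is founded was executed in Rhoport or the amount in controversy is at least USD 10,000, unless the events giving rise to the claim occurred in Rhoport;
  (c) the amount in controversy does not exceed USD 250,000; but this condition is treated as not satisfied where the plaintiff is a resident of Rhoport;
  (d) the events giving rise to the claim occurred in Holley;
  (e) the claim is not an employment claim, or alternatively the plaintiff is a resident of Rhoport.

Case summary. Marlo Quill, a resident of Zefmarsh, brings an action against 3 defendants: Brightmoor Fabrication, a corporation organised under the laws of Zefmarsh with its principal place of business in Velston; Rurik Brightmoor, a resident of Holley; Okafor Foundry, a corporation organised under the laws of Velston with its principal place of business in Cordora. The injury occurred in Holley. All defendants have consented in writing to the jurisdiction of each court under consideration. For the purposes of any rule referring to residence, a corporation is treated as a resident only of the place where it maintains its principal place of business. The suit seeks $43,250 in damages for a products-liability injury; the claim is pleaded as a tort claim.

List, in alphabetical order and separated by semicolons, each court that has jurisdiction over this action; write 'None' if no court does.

the Civil Court of Rhoport; the Superior Court of Velston

The Superior Court of Velston:
  (a) The claim is a tort claim, not a consumer claim. Condition met.
  (b) Every defendant has filed written consent. Met.
  (c) The claim is a tort claim, so this disjunct is met. Condition met.
  (d) The amount in controversy is $43,250, which meets the $5,000 floor — that alternative is enough. Met.
  (e) Brightmoor Fabrication resides in Velston. Met.
  → All conditions met; jurisdiction exists.
The Civil Court of Rhoport:
  (a) The plaintiff resides in Zefmarsh, which is not Thornwick — that alternative is enough. The carve-out does not apply: the operative events occurred in Holley, not Rhoport. Condition met.
  (b) The amount in controversy is 43,250 dollars, which meets the 10,000 dollars floor, so one alternative holds. Satisfied.
  (c) The amount in controversy is $43,250, within the 250,000 dollars ceiling. And the carve-out is inapplicable — the plaintiff resides in Zefmarsh, not Rhoport. Satisfied.
  (d) The operative events occurred in Holley. Satisfied.
  (e) The claim is a tort claim, not an employment claim, so one alternative holds. Satisfied.
  → Every requirement is satisfied — jurisdiction.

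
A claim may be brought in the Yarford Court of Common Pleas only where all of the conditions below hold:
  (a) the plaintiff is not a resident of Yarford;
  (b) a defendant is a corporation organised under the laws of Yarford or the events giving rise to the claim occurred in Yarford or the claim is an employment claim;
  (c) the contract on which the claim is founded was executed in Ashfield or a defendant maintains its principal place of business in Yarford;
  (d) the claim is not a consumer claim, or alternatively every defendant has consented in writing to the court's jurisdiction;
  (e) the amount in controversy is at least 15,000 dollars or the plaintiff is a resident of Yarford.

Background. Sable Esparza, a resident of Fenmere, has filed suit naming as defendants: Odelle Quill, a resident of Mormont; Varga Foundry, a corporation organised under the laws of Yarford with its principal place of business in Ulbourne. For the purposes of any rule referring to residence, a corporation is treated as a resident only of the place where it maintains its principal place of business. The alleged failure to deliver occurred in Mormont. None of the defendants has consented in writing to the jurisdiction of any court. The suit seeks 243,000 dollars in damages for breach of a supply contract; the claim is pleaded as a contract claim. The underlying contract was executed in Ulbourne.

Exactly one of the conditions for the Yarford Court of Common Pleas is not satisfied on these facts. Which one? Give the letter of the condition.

(c)

The Yarford Court of Common Pleas:
  (a) The plaintiff resides in Fenmere, which is not Yarford. Satisfied.
  (b) Varga Foundry is organised under the laws of Yarford, so this disjunct is met. Met.
  (c) The contract was executed in Ulbourne, not Ashfield; the corporate defendant(s) have their principal place of business in Ulbourne, not Yarford — none of the alternatives is met. Condition not met.
  (d) The claim is a contract claim, not a consumer claim, so one alternative holds. Condition met.
  (e) The amount in controversy is USD 243,000, which meets the 15,000 dollars floor, which satisfies one of the alternatives. Satisfied.
Only condition (c) fails.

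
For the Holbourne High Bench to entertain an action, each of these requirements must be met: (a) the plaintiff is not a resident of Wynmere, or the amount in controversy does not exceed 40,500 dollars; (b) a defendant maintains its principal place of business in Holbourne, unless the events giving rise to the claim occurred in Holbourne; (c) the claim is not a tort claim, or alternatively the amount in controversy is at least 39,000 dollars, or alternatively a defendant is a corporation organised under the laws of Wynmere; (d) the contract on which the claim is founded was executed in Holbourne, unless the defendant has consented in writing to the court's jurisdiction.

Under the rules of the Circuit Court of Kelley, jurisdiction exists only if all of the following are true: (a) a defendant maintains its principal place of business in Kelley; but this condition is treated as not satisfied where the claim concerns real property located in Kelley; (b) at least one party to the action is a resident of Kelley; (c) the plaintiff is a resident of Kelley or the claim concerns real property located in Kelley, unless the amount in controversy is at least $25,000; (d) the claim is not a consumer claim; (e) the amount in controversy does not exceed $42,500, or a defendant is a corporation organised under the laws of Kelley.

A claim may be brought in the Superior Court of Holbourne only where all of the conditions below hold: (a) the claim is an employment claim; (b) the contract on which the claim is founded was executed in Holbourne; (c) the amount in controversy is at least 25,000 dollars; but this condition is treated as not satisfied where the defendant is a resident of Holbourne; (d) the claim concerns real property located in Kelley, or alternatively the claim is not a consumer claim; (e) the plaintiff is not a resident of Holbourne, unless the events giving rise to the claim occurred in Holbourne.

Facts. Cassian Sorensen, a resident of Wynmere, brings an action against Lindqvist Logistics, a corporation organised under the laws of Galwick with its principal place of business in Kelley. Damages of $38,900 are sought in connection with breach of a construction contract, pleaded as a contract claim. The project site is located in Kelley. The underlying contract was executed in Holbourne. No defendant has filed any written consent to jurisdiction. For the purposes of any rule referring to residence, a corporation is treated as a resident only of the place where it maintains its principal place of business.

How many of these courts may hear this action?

1

The Holbourne High Bench:
  (a) The amount in controversy is $38,900, within the $40,500 ceiling, so this disjunct is met. Satisfied.
  (b) The corporate defendant(s) have their principal place of business in Kelley, not Holbourne. And the operative events occurred in Kelley, not Holbourne, so the proviso does not save it. Not met.
  (c) The claim is a contract claim, not a tort claim — that alternative is enough. Satisfied.
  (d) The contract was executed in Holbourne. Condition met.
  → The court lacks jurisdiction.
The Circuit Court of Kelley:
  (a) Lindqvist Logistics has its principal place of business in Kelley. The exception is not triggered, since the claim does not concern real property. Satisfied.
  (b) Lindqvist Logistics resides in Kelley. Satisfied.
  (c) The plaintiff resides in Wynmere, not Kelley; the claim does not concern real property — every alternative fails. But the amount in controversy is $38,900, which meets the 25,000 dollars floor, and the 'unless' clause therefore excuses the requirement. Condition met.
  (d) The claim is a contract claim, not a consumer claim. Condition met.
  (e) The amount in controversy is 38,900 dollars, within the USD 42,500 ceiling, which satisfies one of the alternatives. Condition met.
  → Jurisdiction lies.
The Superior Court of Holbourne:
  (a) The claim is a contract claim, not an employment claim. Condition not met.
  (b) The contract was executed in Holbourne. Satisfied.
  (c) The amount in controversy is USD 38,900, which meets the USD 25,000 floor. And the carve-out is inapplicable — the defendant resides in Kelley, not Holbourne. Satisfied.
  (d) The claim is a contract claim, not a consumer claim, which satisfies one of the alternatives. Met.
  (e) The plaintiff resides in Wynmere, which is not Holbourne. Met.
  → The court lacks jurisdiction.
Courts with jurisdiction: the Circuit Court of Kelley — 1 in total.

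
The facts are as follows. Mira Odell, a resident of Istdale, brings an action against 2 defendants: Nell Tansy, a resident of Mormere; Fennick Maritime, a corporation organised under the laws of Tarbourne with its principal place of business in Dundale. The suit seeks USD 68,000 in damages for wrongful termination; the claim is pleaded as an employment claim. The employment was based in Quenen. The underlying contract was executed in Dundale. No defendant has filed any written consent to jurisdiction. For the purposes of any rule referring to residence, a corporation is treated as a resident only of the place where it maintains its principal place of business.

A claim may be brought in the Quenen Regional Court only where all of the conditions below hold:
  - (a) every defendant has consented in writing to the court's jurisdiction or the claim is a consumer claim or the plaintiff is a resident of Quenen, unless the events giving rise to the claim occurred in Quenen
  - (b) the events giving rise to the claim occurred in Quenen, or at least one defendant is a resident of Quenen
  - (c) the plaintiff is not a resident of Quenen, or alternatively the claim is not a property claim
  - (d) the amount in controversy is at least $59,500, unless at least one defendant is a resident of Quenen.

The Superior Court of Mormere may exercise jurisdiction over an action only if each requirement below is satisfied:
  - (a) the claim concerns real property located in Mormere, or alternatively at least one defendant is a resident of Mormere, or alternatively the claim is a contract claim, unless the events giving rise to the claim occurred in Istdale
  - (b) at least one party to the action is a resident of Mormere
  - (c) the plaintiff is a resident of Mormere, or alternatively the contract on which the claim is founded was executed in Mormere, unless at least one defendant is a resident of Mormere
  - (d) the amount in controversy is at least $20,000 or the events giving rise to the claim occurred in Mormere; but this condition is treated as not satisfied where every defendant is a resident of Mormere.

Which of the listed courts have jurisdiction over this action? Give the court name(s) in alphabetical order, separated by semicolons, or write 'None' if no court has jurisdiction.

The Quenen Regional Court:
  (a) No such written consent has been filed; the claim is an employment claim, not a consumer claim; the plaintiff resides in Istdale, not Quenen — every alternative fails. The proviso rescues it, though: the operative events occurred in Quenen. Met.
  (b) The operative events occurred in Quenen, which satisfies one of the alternatives. Met.
  (c) The plaintiff resides in Istdale, which is not Quenen, which satisfies one of the alternatives. Satisfied.
  (d) The amount in controversy is $68,000, which meets the USD 59,500 floor. Met.
  → Jurisdiction lies.
The Superior Court of Mormere:
  (a) Nell Tansy resides in Mormere, which satisfies one of the alternatives. Condition met.
  (b) Nell Tansy resides in Mormere. Met.
  (c) The plaintiff resides in Istdale, not Mormere; the contract was executed in Dundale, not Mormere — none of the alternatives is met. But Nell Tansy resides in Mormere, and the 'unless' clause therefore excuses the requirement. Condition met.
  (d) The amount in controversy is 68,000 dollars, which meets the USD 20,000 floor, so one alternative holds. The exception is not triggered, since the defendants reside as follows — Nell Tansy in Mormere, Fennick Maritime in Dundale — not all in Mormere. Satisfied.
  → Jurisdiction lies.

the Quenen Regional Court; the Superior Court of Mormere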